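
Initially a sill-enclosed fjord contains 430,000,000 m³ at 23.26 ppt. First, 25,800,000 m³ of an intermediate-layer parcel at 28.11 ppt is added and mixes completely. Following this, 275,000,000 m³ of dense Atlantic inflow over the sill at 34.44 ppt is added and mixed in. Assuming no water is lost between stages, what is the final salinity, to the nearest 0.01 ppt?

27.64 ppt

Total salt / total volume:
Initial salt = 430,000,000×23.26 = 10,001,800,000
After stage 1: salt = 10,001,800,000 + 25,800,000×28.11 = 10,727,038,000; volume = 455,800,000 m³; S = 23.535 ppt
After stage 2: salt = 10,727,038,000 + 275,000,000×34.44 = 20,198,038,000; volume = 730,800,000 m³
S = 20,198,038,000 / 730,800,000 = 27.6383 ppt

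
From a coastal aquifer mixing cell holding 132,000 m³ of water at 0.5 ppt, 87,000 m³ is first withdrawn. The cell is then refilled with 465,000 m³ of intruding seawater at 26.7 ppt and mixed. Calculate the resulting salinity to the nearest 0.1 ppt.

24.4 ppt

Remaining after removal: 45,000 m³ at 0.5 ppt (salt = 22,500)
After addition: salt = 22,500 + 465,000×26.7 = 12,438,000; volume = 510,000 m³
S = 12,438,000 / 510,000 = 24.3882 ppt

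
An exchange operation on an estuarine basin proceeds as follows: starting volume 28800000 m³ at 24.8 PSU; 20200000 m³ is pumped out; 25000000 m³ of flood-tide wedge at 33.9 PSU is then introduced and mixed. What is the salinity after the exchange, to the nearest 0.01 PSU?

Remaining after removal: 8,600,000 m³ at 24.8 PSU (salt = 213,280,000)
After addition: salt = 213,280,000 + 25,000,000×33.9 = 1,060,780,000; volume = 33,600,000 m³
S = 1,060,780,000 / 33,600,000 = 31.5708 PSU

31.57 PSU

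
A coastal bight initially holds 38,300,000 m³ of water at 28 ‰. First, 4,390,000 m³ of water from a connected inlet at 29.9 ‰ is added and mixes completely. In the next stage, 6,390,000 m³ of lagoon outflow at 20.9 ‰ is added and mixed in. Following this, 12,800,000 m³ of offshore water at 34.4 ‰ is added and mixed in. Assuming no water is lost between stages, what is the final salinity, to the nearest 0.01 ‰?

28.73 ‰

Salt balance:
Initial salt = 38,300,000×28 = 1,072,400,000
After stage 1: salt = 1,072,400,000 + 4,390,000×29.9 = 1,203,661,000; volume = 42,690,000 m³; S = 28.195 ‰
After stage 2: salt = 1,203,661,000 + 6,390,000×20.9 = 1,337,212,000; volume = 49,080,000 m³; S = 27.246 ‰
After stage 3: salt = 1,337,212,000 + 12,800,000×34.4 = 1,777,532,000; volume = 61,880,000 m³
S = 1,777,532,000 / 61,880,000 = 28.7255 ‰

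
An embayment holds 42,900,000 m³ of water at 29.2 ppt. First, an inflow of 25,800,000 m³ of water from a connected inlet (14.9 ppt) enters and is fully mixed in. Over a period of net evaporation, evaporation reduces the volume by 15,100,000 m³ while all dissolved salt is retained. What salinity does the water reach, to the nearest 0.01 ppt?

30.54 ppt

After mixing: salt = 42,900,000×29.2 + 25,800,000×14.9 = 1,637,100,000; volume = 68,700,000 m³
After evaporation: salt unchanged = 1,637,100,000; volume = 68,700,000 − 15,100,000 = 53,600,000 m³
S = 1,637,100,000 / 53,600,000 = 30.5429 ppt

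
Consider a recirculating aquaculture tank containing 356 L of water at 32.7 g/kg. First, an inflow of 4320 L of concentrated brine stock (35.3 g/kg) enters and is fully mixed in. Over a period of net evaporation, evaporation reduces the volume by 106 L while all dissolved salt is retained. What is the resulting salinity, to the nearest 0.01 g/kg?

35.92 g/kg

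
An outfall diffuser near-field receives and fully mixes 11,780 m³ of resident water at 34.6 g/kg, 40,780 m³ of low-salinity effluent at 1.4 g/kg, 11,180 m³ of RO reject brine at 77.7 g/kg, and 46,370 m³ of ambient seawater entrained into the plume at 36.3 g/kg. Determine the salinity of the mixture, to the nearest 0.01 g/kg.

Total salt / total volume:
salt = 11,780×34.6 + 40,780×1.4 + 11,180×77.7 + 46,370×36.3 = 407,588 + 57,092 + 868,686 + 1,683,231 = 3,016,597
volume = 11,780 + 40,780 + 11,180 + 46,370 = 110,110 m³
S = 3,016,597 / 110,110 = 27.3962 g/kg

27.40 g/kg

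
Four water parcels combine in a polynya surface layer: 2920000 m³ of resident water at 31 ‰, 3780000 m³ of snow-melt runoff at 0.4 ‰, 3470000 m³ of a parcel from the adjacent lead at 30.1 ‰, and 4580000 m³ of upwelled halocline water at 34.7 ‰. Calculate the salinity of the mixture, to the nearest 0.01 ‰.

24.10 ‰

Salt balance:
salt = 2,920,000×31 + 3,780,000×0.4 + 3,470,000×30.1 + 4,580,000×34.7 = 90,520,000 + 1,512,000 + 104,447,000 + 158,926,000 = 355,405,000
volume = 2,920,000 + 3,780,000 + 3,470,000 + 4,580,000 = 14,750,000 m³
S = 355,405,000 / 14,750,000 = 24.0953 ‰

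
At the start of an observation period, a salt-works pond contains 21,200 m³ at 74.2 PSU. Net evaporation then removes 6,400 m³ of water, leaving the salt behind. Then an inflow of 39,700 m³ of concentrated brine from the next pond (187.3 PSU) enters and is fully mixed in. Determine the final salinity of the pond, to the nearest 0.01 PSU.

165.30 PSU

After evaporation: salt = 21,200×74.2 = 1,573,040; volume = 21,200 − 6,400 = 14,800 m³
After mixing: salt = 1,573,040 + 39,700×187.3 = 9,008,850; volume = 14,800 + 39,700 = 54,500 m³
S = 9,008,850 / 54,500 = 165.3 PSU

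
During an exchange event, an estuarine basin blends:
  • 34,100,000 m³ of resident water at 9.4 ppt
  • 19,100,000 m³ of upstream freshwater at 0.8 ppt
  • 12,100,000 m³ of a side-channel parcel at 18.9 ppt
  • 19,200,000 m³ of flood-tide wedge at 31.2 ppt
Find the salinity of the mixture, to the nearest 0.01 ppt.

13.77 ppt

Mass of salt is conserved:
salt = 34,100,000×9.4 + 19,100,000×0.8 + 12,100,000×18.9 + 19,200,000×31.2 = 320,540,000 + 15,280,000 + 228,690,000 + 599,040,000 = 1,163,550,000
volume = 34,100,000 + 19,100,000 + 12,100,000 + 19,200,000 = 84,500,000 m³
S = 1,163,550,000 / 84,500,000 = 13.7698 ppt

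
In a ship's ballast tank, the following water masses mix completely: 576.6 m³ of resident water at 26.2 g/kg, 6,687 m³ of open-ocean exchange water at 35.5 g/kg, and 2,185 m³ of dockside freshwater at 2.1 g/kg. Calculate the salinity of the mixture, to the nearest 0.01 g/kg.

Conserving salt mass:
salt = 576.6×26.2 + 6,687×35.5 + 2,185×2.1 = 15,106.92 + 237,388.5 + 4,588.5 = 257,083.92
volume = 576.6 + 6,687 + 2,185 = 9,448.6 m³
S = 257,083.92 / 9,448.6 = 27.2087 g/kg

27.21 g/kg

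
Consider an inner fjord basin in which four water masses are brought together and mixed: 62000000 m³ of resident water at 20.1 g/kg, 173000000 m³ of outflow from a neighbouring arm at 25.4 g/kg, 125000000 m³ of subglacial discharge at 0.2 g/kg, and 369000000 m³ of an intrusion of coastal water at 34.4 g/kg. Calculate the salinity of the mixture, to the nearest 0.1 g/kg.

25.2 g/kg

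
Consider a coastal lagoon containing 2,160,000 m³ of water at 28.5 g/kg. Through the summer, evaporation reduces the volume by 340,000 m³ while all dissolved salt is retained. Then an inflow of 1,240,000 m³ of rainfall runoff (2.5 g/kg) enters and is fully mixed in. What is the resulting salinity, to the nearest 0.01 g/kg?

21.13 g/kg

After evaporation: salt = 2,160,000×28.5 = 61,560,000; volume = 2,160,000 − 340,000 = 1,820,000 m³
After mixing: salt = 61,560,000 + 1,240,000×2.5 = 64,660,000; volume = 1,820,000 + 1,240,000 = 3,060,000 m³
S = 64,660,000 / 3,060,000 = 21.1307 g/kg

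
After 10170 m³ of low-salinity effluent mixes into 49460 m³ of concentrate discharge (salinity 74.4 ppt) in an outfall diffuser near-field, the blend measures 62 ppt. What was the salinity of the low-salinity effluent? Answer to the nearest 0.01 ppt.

Salt balance: 49,460×74.4 + 10,170×S = 59,630×62
3,679,824 + 10,170·S = 3,697,060
S = (3,697,060 − 3,679,824) / 10,170 = 1.6948 ppt

1.69 ppt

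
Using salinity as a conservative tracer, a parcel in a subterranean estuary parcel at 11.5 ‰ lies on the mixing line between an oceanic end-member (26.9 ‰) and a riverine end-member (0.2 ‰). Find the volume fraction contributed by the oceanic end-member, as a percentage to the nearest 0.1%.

42.3%

Let g be the oceanic fraction. Salt balance per unit volume:
g×26.9 + (1−g)×0.2 = 11.5
g = (11.5 − 0.2) / (26.9 − 0.2) = 11.3/26.7 = 0.4232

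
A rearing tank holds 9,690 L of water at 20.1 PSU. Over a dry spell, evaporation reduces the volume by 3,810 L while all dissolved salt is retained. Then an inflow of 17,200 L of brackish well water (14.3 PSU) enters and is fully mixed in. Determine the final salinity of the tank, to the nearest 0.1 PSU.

19.1 PSU

After evaporation: salt = 9,690×20.1 = 194,769; volume = 9,690 − 3,810 = 5,880 L
After mixing: salt = 194,769 + 17,200×14.3 = 440,729; volume = 5,880 + 17,200 = 23,080 L
S = 440,729 / 23,080 = 19.0957 PSU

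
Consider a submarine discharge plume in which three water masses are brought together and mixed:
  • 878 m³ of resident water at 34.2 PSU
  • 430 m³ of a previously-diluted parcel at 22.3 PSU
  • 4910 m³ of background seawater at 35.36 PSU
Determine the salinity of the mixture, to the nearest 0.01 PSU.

By conservation of dissolved salt,
salt = 878×34.2 + 430×22.3 + 4,910×35.36 = 30,027.6 + 9,589 + 173,617.6 = 213,234.2
volume = 878 + 430 + 4,910 = 6,218 m³
S = 213,234.2 / 6,218 = 34.2931 PSU

34.29 PSU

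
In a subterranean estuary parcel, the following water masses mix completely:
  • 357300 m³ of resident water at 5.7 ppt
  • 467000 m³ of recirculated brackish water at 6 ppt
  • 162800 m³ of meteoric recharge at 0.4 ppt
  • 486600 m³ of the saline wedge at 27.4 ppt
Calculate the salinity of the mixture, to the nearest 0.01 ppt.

12.37 ppt

Salt balance:
salt = 357,300×5.7 + 467,000×6 + 162,800×0.4 + 486,600×27.4 = 2,036,610 + 2,802,000 + 65,120 + 13,332,840 = 18,236,570
volume = 357,300 + 467,000 + 162,800 + 486,600 = 1,473,700 m³
S = 18,236,570 / 1,473,700 = 12.3747 ppt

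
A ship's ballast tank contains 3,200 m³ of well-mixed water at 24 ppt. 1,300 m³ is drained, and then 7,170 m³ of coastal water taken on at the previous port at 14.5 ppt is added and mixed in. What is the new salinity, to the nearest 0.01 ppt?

16.49 ppt

Remaining after removal: 1,900 m³ at 24 ppt (salt = 45,600)
After addition: salt = 45,600 + 7,170×14.5 = 149,565; volume = 9,070 m³
S = 149,565 / 9,070 = 16.4901 ppt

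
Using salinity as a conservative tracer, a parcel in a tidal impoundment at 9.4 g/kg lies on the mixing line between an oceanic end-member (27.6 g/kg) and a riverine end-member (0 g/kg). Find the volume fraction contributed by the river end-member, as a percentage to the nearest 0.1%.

65.9%

Let f be the freshwater fraction. Salt balance per unit volume:
f×0 + (1−f)×27.6 = 9.4
f = (27.6 − 9.4) / (27.6 − 0) = 18.2/27.6 = 0.6594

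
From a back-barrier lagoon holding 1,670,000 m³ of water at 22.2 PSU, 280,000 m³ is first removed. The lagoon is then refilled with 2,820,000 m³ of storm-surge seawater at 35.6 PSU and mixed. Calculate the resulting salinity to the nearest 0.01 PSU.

31.18 PSU

Remaining after removal: 1,390,000 m³ at 22.2 PSU (salt = 30,858,000)
After addition: salt = 30,858,000 + 2,820,000×35.6 = 131,250,000; volume = 4,210,000 m³
S = 131,250,000 / 4,210,000 = 31.1758 PSU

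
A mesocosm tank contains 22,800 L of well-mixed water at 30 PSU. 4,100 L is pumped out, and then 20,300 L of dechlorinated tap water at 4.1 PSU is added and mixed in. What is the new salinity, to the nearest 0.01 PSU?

16.52 PSU

Remaining after removal: 18,700 L at 30 PSU (salt = 561,000)
After addition: salt = 561,000 + 20,300×4.1 = 644,230; volume = 39,000 L
S = 644,230 / 39,000 = 16.5187 PSU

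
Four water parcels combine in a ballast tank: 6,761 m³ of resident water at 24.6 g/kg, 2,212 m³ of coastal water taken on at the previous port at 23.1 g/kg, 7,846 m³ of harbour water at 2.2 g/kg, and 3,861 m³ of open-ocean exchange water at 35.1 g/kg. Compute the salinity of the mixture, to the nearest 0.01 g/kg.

17.90 g/kg

Mass of salt is conserved:
salt = 6,761×24.6 + 2,212×23.1 + 7,846×2.2 + 3,861×35.1 = 166,320.6 + 51,097.2 + 17,261.2 + 135,521.1 = 370,200.1
volume = 6,761 + 2,212 + 7,846 + 3,861 = 20,680 m³
S = 370,200.1 / 20,680 = 17.9014 g/kg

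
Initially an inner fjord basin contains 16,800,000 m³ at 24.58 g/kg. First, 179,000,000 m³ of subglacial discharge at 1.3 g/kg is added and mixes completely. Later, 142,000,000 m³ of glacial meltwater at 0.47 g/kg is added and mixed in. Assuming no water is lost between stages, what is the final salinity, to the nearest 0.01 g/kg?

Salt balance:
Initial salt = 16,800,000×24.58 = 412,944,000
After stage 1: salt = 412,944,000 + 179,000,000×1.3 = 645,644,000; volume = 195,800,000 m³; S = 3.297 g/kg
After stage 2: salt = 645,644,000 + 142,000,000×0.47 = 712,384,000; volume = 337,800,000 m³
S = 712,384,000 / 337,800,000 = 2.1089 g/kg

2.11 g/kg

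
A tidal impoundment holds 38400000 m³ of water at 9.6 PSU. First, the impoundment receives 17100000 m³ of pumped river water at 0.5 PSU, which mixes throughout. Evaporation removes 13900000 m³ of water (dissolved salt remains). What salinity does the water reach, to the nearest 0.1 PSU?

After mixing: salt = 38,400,000×9.6 + 17,100,000×0.5 = 377,190,000; volume = 55,500,000 m³
After evaporation: salt unchanged = 377,190,000; volume = 55,500,000 − 13,900,000 = 41,600,000 m³
S = 377,190,000 / 41,600,000 = 9.0671 PSU

9.1 PSU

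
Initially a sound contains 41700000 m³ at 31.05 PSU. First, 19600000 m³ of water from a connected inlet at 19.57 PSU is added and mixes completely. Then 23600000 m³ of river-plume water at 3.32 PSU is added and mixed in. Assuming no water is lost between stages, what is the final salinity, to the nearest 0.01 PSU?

Conserving salt mass:
Initial salt = 41,700,000×31.05 = 1,294,785,000
After stage 1: salt = 1,294,785,000 + 19,600,000×19.57 = 1,678,357,000; volume = 61,300,000 m³; S = 27.379 PSU
After stage 2: salt = 1,678,357,000 + 23,600,000×3.32 = 1,756,709,000; volume = 84,900,000 m³
S = 1,756,709,000 / 84,900,000 = 20.6915 PSU

20.69 PSU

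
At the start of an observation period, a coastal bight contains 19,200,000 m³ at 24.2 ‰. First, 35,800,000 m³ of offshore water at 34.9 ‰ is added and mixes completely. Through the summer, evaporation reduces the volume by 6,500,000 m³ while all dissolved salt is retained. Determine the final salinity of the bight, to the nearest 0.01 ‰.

35.34 ‰

After mixing: salt = 19,200,000×24.2 + 35,800,000×34.9 = 1,714,060,000; volume = 55,000,000 m³
After evaporation: salt unchanged = 1,714,060,000; volume = 55,000,000 − 6,500,000 = 48,500,000 m³
S = 1,714,060,000 / 48,500,000 = 35.3414 ‰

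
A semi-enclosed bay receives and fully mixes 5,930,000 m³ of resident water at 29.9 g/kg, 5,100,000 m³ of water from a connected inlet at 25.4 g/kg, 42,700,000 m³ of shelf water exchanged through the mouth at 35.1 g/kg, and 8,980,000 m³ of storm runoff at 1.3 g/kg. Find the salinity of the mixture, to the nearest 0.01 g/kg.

28.98 g/kg

By conservation of dissolved salt,
salt = 5,930,000×29.9 + 5,100,000×25.4 + 42,700,000×35.1 + 8,980,000×1.3 = 177,307,000 + 129,540,000 + 1,498,770,000 + 11,674,000 = 1,817,291,000
volume = 5,930,000 + 5,100,000 + 42,700,000 + 8,980,000 = 62,710,000 m³
S = 1,817,291,000 / 62,710,000 = 28.9793 g/kg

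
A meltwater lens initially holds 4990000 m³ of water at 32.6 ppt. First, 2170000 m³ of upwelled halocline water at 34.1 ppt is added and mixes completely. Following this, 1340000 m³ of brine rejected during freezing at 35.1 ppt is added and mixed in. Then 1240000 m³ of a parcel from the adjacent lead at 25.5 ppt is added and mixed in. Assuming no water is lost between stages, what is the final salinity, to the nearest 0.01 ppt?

32.37 ppt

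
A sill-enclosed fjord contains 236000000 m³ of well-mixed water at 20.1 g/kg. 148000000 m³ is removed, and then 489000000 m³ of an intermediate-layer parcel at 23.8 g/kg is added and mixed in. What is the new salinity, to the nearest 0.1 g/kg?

23.2 g/kg

Remaining after removal: 88,000,000 m³ at 20.1 g/kg (salt = 1,768,800,000)
After addition: salt = 1,768,800,000 + 489,000,000×23.8 = 13,407,000,000; volume = 577,000,000 m³
S = 13,407,000,000 / 577,000,000 = 23.2357 g/kg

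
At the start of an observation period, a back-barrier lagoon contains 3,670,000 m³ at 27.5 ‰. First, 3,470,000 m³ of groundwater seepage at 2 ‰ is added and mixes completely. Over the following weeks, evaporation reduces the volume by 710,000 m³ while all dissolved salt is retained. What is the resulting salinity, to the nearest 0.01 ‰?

After mixing: salt = 3,670,000×27.5 + 3,470,000×2 = 107,865,000; volume = 7,140,000 m³
After evaporation: salt unchanged = 107,865,000; volume = 7,140,000 − 710,000 = 6,430,000 m³
S = 107,865,000 / 6,430,000 = 16.7753 ‰

16.78 ‰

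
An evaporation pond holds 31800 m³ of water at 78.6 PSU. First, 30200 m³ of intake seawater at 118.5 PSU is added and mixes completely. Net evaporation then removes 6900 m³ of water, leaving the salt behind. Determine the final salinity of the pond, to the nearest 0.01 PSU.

After mixing: salt = 31,800×78.6 + 30,200×118.5 = 6,078,180; volume = 62,000 m³
After evaporation: salt unchanged = 6,078,180; volume = 62,000 − 6,900 = 55,100 m³
S = 6,078,180 / 55,100 = 110.3118 PSU

110.31 PSU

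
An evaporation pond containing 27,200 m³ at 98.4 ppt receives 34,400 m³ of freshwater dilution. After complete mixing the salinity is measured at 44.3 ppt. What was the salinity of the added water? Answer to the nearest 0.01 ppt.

1.52 ppt

Salt balance: 27,200×98.4 + 34,400×S = 61,600×44.3
2,676,480 + 34,400·S = 2,728,880
S = (2,728,880 − 2,676,480) / 34,400 = 1.5233 ppt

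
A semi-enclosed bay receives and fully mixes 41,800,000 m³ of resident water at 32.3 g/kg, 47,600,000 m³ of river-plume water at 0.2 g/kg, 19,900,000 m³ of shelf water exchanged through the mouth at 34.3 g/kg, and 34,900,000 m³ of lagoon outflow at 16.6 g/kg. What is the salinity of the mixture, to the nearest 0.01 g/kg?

18.18 g/kg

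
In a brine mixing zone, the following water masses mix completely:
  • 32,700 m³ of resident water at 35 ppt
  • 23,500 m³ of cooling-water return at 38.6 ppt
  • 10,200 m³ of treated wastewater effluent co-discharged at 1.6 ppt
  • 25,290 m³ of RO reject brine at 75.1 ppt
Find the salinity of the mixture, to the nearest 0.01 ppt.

Conserving salt mass:
salt = 32,700×35 + 23,500×38.6 + 10,200×1.6 + 25,290×75.1 = 1,144,500 + 907,100 + 16,320 + 1,899,279 = 3,967,199
volume = 32,700 + 23,500 + 10,200 + 25,290 = 91,690 m³
S = 3,967,199 / 91,690 = 43.2675 ppt

43.27 ppt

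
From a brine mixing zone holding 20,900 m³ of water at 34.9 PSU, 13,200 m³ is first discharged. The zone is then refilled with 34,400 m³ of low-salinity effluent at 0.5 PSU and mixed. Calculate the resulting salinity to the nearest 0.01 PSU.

6.79 PSU

Remaining after removal: 7,700 m³ at 34.9 PSU (salt = 268,730)
After addition: salt = 268,730 + 34,400×0.5 = 285,930; volume = 42,100 m³
S = 285,930 / 42,100 = 6.7917 PSU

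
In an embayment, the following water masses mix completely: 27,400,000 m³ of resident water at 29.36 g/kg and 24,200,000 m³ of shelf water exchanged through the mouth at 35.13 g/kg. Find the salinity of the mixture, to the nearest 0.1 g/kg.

32.1 g/kg

By conservation of dissolved salt,
salt = 27,400,000×29.36 + 24,200,000×35.13 = 804,464,000 + 850,146,000 = 1,654,610,000
volume = 27,400,000 + 24,200,000 = 51,600,000 m³
S = 1,654,610,000 / 51,600,000 = 32.066 g/kg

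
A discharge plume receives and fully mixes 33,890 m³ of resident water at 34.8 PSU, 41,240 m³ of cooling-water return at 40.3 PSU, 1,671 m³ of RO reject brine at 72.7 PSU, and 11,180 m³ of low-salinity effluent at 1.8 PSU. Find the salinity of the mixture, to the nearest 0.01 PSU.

33.90 PSU

Salt balance:
salt = 33,890×34.8 + 41,240×40.3 + 1,671×72.7 + 11,180×1.8 = 1,179,372 + 1,661,972 + 121,481.7 + 20,124 = 2,982,949.7
volume = 33,890 + 41,240 + 1,671 + 11,180 = 87,981 m³
S = 2,982,949.7 / 87,981 = 33.9045 PSU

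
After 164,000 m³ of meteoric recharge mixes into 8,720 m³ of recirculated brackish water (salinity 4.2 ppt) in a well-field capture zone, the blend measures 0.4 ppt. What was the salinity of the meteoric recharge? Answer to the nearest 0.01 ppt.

0.20 ppt

Salt balance: 8,720×4.2 + 164,000×S = 172,720×0.4
36,624 + 164,000·S = 69,088
S = (69,088 − 36,624) / 164,000 = 0.198 ppt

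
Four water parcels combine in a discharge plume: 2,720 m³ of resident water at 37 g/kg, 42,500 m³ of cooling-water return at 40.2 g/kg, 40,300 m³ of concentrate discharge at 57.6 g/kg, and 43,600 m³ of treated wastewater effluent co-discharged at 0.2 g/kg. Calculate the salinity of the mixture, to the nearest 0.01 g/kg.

32.06 g/kg

By conservation of dissolved salt,
salt = 2,720×37 + 42,500×40.2 + 40,300×57.6 + 43,600×0.2 = 100,640 + 1,708,500 + 2,321,280 + 8,720 = 4,139,140
volume = 2,720 + 42,500 + 40,300 + 43,600 = 129,120 m³
S = 4,139,140 / 129,120 = 32.0565 g/kg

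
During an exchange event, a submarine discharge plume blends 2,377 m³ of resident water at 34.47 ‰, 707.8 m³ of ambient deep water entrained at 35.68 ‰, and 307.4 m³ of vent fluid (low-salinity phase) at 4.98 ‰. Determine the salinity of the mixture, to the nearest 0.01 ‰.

32.05 ‰

By conservation of dissolved salt,
salt = 2,377×34.47 + 707.8×35.68 + 307.4×4.98 = 81,935.19 + 25,254.304 + 1,530.852 = 108,720.346
volume = 2,377 + 707.8 + 307.4 = 3,392.2 m³
S = 108,720.346 / 3,392.2 = 32.0501 ‰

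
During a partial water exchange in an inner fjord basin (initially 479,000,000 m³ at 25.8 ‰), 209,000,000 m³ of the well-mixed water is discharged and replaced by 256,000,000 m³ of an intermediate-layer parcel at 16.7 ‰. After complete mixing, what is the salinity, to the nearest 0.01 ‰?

21.37 ‰

Remaining after removal: 270,000,000 m³ at 25.8 ‰ (salt = 6,966,000,000)
After addition: salt = 6,966,000,000 + 256,000,000×16.7 = 11,241,200,000; volume = 526,000,000 m³
S = 11,241,200,000 / 526,000,000 = 21.3711 ‰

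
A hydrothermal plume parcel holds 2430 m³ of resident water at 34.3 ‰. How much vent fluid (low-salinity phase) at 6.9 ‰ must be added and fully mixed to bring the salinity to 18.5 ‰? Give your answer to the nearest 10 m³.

3310 m³

Salt balance: 2,430×34.3 + V×6.9 = (2,430+V)×18.5
83,349 + 6.9V = 44,955 + 18.5V
38,394 = 11.6V
V = 3,309.83 m³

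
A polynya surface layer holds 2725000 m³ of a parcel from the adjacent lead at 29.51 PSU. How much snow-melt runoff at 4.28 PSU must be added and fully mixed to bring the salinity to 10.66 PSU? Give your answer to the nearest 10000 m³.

Salt balance: 2,725,000×29.51 + V×4.28 = (2,725,000+V)×10.66
80,414,750 + 4.28V = 29,048,500 + 10.66V
51,366,250 = 6.38V
V = 8,051,136.36 m³

8050000 m³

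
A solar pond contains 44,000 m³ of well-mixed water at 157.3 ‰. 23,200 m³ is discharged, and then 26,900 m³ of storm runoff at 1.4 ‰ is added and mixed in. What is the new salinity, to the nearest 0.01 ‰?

Remaining after removal: 20,800 m³ at 157.3 ‰ (salt = 3,271,840)
After addition: salt = 3,271,840 + 26,900×1.4 = 3,309,500; volume = 47,700 m³
S = 3,309,500 / 47,700 = 69.3816 ‰

69.38 ‰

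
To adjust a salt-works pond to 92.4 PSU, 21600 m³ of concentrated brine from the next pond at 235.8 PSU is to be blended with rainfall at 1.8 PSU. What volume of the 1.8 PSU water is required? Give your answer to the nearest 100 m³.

34200 m³

Salt balance: 21,600×235.8 + V×1.8 = (21,600+V)×92.4
5,093,280 + 1.8V = 1,995,840 + 92.4V
3,097,440 = 90.6V
V = 34,188.08 m³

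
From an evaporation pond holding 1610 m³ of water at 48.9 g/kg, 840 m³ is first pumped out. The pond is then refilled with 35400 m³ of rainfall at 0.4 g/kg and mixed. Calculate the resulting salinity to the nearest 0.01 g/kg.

1.43 g/kg

Remaining after removal: 770 m³ at 48.9 g/kg (salt = 37,653)
After addition: salt = 37,653 + 35,400×0.4 = 51,813; volume = 36,170 m³
S = 51,813 / 36,170 = 1.4325 g/kg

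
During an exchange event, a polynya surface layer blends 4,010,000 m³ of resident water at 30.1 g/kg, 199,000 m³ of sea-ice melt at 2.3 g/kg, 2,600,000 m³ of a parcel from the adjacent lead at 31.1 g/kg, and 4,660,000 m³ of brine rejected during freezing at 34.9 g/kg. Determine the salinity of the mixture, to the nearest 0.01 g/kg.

31.79 g/kg

Conserving salt mass:
salt = 4,010,000×30.1 + 199,000×2.3 + 2,600,000×31.1 + 4,660,000×34.9 = 120,701,000 + 457,700 + 80,860,000 + 162,634,000 = 364,652,700
volume = 4,010,000 + 199,000 + 2,600,000 + 4,660,000 = 11,469,000 m³
S = 364,652,700 / 11,469,000 = 31.7946 g/kg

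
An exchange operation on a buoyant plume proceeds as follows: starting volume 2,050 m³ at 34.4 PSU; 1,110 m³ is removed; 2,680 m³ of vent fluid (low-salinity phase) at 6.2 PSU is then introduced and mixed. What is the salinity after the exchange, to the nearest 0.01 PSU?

Remaining after removal: 940 m³ at 34.4 PSU (salt = 32,336)
After addition: salt = 32,336 + 2,680×6.2 = 48,952; volume = 3,620 m³
S = 48,952 / 3,620 = 13.5227 PSU

13.52 PSU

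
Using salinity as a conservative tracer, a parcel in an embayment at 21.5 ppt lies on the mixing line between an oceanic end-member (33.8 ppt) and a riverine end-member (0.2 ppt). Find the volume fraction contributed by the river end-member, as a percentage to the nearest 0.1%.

36.6%

Let f be the freshwater fraction. Salt balance per unit volume:
f×0.2 + (1−f)×33.8 = 21.5
f = (33.8 − 21.5) / (33.8 − 0.2) = 12.3/33.6 = 0.3661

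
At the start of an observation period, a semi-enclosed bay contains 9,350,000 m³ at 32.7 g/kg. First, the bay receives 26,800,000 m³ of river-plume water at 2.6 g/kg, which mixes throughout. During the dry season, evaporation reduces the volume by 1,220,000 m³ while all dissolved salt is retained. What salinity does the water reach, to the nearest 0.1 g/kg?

10.7 g/kg

After mixing: salt = 9,350,000×32.7 + 26,800,000×2.6 = 375,425,000; volume = 36,150,000 m³
After evaporation: salt unchanged = 375,425,000; volume = 36,150,000 − 1,220,000 = 34,930,000 m³
S = 375,425,000 / 34,930,000 = 10.7479 g/kg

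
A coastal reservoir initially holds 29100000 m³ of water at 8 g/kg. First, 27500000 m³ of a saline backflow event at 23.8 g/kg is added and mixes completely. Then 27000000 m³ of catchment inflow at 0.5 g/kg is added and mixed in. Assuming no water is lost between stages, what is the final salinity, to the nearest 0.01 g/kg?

Total salt / total volume:
Initial salt = 29,100,000×8 = 232,800,000
After stage 1: salt = 232,800,000 + 27,500,000×23.8 = 887,300,000; volume = 56,600,000 m³; S = 15.677 g/kg
After stage 2: salt = 887,300,000 + 27,000,000×0.5 = 900,800,000; volume = 83,600,000 m³
S = 900,800,000 / 83,600,000 = 10.7751 g/kg

10.78 g/kg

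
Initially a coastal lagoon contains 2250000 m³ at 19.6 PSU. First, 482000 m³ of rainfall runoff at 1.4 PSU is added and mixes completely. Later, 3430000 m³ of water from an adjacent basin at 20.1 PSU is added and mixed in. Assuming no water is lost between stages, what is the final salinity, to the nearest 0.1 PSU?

18.5 PSU

Conserving salt mass:
Initial salt = 2,250,000×19.6 = 44,100,000
After stage 1: salt = 44,100,000 + 482,000×1.4 = 44,774,800; volume = 2,732,000 m³; S = 16.389 PSU
After stage 2: salt = 44,774,800 + 3,430,000×20.1 = 113,717,800; volume = 6,162,000 m³
S = 113,717,800 / 6,162,000 = 18.4547 PSU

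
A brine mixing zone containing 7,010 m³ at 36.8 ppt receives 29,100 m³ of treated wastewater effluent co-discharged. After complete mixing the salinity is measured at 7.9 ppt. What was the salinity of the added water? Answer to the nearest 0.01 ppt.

Salt balance: 7,010×36.8 + 29,100×S = 36,110×7.9
257,968 + 29,100·S = 285,269
S = (285,269 − 257,968) / 29,100 = 0.9382 ppt

0.94 ppt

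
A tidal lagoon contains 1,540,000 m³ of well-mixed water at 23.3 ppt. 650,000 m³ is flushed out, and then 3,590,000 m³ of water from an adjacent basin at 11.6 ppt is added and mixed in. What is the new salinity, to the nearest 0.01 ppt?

Remaining after removal: 890,000 m³ at 23.3 ppt (salt = 20,737,000)
After addition: salt = 20,737,000 + 3,590,000×11.6 = 62,381,000; volume = 4,480,000 m³
S = 62,381,000 / 4,480,000 = 13.9243 ppt

13.92 ppt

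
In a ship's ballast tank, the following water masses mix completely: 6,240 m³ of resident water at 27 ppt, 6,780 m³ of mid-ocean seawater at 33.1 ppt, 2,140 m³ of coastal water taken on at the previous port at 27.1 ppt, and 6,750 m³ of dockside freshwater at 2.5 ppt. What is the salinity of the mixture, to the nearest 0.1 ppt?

By conservation of dissolved salt,
salt = 6,240×27 + 6,780×33.1 + 2,140×27.1 + 6,750×2.5 = 168,480 + 224,418 + 57,994 + 16,875 = 467,767
volume = 6,240 + 6,780 + 2,140 + 6,750 = 21,910 m³
S = 467,767 / 21,910 = 21.349 ppt

21.3 ppt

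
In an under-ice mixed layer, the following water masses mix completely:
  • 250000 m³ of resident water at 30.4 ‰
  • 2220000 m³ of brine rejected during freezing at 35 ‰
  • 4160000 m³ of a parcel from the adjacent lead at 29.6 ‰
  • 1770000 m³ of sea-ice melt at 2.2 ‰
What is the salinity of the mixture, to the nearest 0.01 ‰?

Conserving salt mass:
salt = 250,000×30.4 + 2,220,000×35 + 4,160,000×29.6 + 1,770,000×2.2 = 7,600,000 + 77,700,000 + 123,136,000 + 3,894,000 = 212,330,000
volume = 250,000 + 2,220,000 + 4,160,000 + 1,770,000 = 8,400,000 m³
S = 212,330,000 / 8,400,000 = 25.2774 ‰

25.28 ‰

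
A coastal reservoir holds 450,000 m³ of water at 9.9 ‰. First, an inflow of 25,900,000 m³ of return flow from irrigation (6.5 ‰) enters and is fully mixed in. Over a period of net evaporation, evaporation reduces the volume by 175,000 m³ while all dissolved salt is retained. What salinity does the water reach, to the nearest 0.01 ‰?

6.60 ‰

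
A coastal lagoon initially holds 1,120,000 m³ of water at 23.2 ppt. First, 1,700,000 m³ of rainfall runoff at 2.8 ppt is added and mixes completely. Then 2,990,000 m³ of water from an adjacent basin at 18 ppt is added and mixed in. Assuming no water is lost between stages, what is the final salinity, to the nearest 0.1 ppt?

Mass of salt is conserved:
Initial salt = 1,120,000×23.2 = 25,984,000
After stage 1: salt = 25,984,000 + 1,700,000×2.8 = 30,744,000; volume = 2,820,000 m³; S = 10.902 ppt
After stage 2: salt = 30,744,000 + 2,990,000×18 = 84,564,000; volume = 5,810,000 m³
S = 84,564,000 / 5,810,000 = 14.5549 ppt

14.6 ppt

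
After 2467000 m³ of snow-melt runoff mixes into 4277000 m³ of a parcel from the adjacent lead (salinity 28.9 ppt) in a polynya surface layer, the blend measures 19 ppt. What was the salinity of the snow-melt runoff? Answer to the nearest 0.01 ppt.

1.84 ppt

Salt balance: 4,277,000×28.9 + 2,467,000×S = 6,744,000×19
123,605,300 + 2,467,000·S = 128,136,000
S = (128,136,000 − 123,605,300) / 2,467,000 = 1.8365 ppt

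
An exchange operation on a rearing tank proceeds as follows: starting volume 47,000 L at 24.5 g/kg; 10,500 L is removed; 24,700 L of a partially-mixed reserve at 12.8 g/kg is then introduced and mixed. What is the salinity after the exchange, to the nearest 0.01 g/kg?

19.78 g/kg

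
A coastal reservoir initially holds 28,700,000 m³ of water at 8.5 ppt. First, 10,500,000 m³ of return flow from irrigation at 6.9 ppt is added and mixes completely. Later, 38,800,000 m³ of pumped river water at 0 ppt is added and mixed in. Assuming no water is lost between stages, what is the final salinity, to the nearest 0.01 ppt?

4.06 ppt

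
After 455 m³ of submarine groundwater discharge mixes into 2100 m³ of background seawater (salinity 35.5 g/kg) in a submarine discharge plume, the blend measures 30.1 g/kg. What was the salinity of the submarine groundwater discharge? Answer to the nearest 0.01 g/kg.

5.18 g/kg

Salt balance: 2,100×35.5 + 455×S = 2,555×30.1
74,550 + 455·S = 76,905.5
S = (76,905.5 − 74,550) / 455 = 5.1769 g/kg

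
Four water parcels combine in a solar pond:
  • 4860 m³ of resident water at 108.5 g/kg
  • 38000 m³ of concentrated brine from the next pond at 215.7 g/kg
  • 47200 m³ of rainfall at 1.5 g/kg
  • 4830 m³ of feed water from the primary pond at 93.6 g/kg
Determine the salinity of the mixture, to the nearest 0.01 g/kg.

97.45 g/kg

By conservation of dissolved salt,
salt = 4,860×108.5 + 38,000×215.7 + 47,200×1.5 + 4,830×93.6 = 527,310 + 8,196,600 + 70,800 + 452,088 = 9,246,798
volume = 4,860 + 38,000 + 47,200 + 4,830 = 94,890 m³
S = 9,246,798 / 94,890 = 97.4475 g/kg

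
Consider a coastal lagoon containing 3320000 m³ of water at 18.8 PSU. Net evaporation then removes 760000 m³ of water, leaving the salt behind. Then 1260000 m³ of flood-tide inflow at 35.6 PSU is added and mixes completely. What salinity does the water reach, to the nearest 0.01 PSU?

28.08 PSU

After evaporation: salt = 3,320,000×18.8 = 62,416,000; volume = 3,320,000 − 760,000 = 2,560,000 m³
After mixing: salt = 62,416,000 + 1,260,000×35.6 = 107,272,000; volume = 2,560,000 + 1,260,000 = 3,820,000 m³
S = 107,272,000 / 3,820,000 = 28.0817 PSU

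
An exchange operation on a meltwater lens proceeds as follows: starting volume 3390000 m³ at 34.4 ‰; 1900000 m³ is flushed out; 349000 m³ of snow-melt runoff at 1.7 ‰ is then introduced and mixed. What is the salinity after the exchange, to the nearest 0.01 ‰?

28.19 ‰

Remaining after removal: 1,490,000 m³ at 34.4 ‰ (salt = 51,256,000)
After addition: salt = 51,256,000 + 349,000×1.7 = 51,849,300; volume = 1,839,000 m³
S = 51,849,300 / 1,839,000 = 28.1943 ‰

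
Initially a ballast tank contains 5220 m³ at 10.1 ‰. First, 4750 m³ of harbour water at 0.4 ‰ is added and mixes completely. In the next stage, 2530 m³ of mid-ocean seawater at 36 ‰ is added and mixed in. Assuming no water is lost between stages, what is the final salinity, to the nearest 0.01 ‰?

11.66 ‰

Salt balance:
Initial salt = 5,220×10.1 = 52,722
After stage 1: salt = 52,722 + 4,750×0.4 = 54,622; volume = 9,970 m³; S = 5.479 ‰
After stage 2: salt = 54,622 + 2,530×36 = 145,702; volume = 12,500 m³
S = 145,702 / 12,500 = 11.6562 ‰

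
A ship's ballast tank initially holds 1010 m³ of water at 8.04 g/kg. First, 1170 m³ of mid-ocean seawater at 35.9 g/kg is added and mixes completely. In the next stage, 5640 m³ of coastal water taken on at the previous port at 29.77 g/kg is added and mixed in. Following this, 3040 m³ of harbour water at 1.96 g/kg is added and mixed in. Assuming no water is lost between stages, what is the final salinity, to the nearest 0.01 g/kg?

20.62 g/kg

Weighted by volume,
Initial salt = 1,010×8.04 = 8,120.4
After stage 1: salt = 8,120.4 + 1,170×35.9 = 50,123.4; volume = 2,180 m³; S = 22.992 g/kg
After stage 2: salt = 50,123.4 + 5,640×29.77 = 218,026.2; volume = 7,820 m³; S = 27.881 g/kg
After stage 3: salt = 218,026.2 + 3,040×1.96 = 223,984.6; volume = 10,860 m³
S = 223,984.6 / 10,860 = 20.6247 g/kg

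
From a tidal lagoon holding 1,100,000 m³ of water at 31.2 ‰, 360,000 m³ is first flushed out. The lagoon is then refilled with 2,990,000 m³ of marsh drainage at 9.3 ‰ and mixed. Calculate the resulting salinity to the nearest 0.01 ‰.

13.64 ‰

Remaining after removal: 740,000 m³ at 31.2 ‰ (salt = 23,088,000)
After addition: salt = 23,088,000 + 2,990,000×9.3 = 50,895,000; volume = 3,730,000 m³
S = 50,895,000 / 3,730,000 = 13.6448 ‰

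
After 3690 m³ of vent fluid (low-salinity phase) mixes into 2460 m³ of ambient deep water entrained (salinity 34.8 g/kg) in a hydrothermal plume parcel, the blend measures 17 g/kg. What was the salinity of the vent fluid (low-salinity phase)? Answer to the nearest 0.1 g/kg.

5.1 g/kg

Salt balance: 2,460×34.8 + 3,690×S = 6,150×17
85,608 + 3,690·S = 104,550
S = (104,550 − 85,608) / 3,690 = 5.1333 g/kg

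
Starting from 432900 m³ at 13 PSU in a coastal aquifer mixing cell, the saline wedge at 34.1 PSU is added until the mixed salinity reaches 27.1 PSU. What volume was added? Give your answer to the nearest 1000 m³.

Salt balance: 432,900×13 + V×34.1 = (432,900+V)×27.1
5,627,700 + 34.1V = 11,731,590 + 27.1V
6,103,890 = 7V
V = 871,984.29 m³

872000 m³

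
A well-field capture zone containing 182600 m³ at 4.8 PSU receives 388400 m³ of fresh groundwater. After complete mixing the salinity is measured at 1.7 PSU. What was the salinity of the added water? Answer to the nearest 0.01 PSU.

0.24 PSU

Salt balance: 182,600×4.8 + 388,400×S = 571,000×1.7
876,480 + 388,400·S = 970,700
S = (970,700 − 876,480) / 388,400 = 0.2426 PSU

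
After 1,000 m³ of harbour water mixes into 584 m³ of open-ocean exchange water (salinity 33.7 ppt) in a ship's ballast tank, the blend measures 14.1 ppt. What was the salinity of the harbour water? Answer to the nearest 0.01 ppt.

2.65 ppt

Salt balance: 584×33.7 + 1,000×S = 1,584×14.1
19,680.8 + 1,000·S = 22,334.4
S = (22,334.4 − 19,680.8) / 1,000 = 2.6536 ppt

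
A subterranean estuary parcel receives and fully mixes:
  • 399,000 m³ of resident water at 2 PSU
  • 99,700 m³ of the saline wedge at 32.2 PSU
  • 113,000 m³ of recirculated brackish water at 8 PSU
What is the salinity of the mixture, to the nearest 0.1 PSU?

Salt balance:
salt = 399,000×2 + 99,700×32.2 + 113,000×8 = 798,000 + 3,210,340 + 904,000 = 4,912,340
volume = 399,000 + 99,700 + 113,000 = 611,700 m³
S = 4,912,340 / 611,700 = 8.031 PSU

8.0 PSU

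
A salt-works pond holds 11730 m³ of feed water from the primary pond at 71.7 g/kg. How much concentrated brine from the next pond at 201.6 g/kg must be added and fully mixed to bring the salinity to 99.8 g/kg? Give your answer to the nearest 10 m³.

Salt balance: 11,730×71.7 + V×201.6 = (11,730+V)×99.8
841,041 + 201.6V = 1,170,654 + 99.8V
329,613 = 101.8V
V = 3,237.85 m³

3240 m³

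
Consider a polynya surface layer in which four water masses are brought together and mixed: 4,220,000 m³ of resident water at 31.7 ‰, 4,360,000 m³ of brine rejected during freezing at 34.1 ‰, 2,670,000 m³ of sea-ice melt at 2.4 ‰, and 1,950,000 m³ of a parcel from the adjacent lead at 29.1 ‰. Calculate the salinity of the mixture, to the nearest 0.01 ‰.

26.18 ‰

Total salt / total volume:
salt = 4,220,000×31.7 + 4,360,000×34.1 + 2,670,000×2.4 + 1,950,000×29.1 = 133,774,000 + 148,676,000 + 6,408,000 + 56,745,000 = 345,603,000
volume = 4,220,000 + 4,360,000 + 2,670,000 + 1,950,000 = 13,200,000 m³
S = 345,603,000 / 13,200,000 = 26.182 ‰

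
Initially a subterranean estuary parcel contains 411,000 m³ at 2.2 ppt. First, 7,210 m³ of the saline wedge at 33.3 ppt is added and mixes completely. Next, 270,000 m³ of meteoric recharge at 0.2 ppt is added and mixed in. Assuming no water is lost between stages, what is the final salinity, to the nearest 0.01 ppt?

Salt balance:
Initial salt = 411,000×2.2 = 904,200
After stage 1: salt = 904,200 + 7,210×33.3 = 1,144,293; volume = 418,210 m³; S = 2.736 ppt
After stage 2: salt = 1,144,293 + 270,000×0.2 = 1,198,293; volume = 688,210 m³
S = 1,198,293 / 688,210 = 1.7412 ppt

1.74 ppt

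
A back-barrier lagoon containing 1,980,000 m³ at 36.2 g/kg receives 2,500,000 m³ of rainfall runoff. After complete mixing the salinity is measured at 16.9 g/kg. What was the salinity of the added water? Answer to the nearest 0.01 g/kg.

1.61 g/kg

Salt balance: 1,980,000×36.2 + 2,500,000×S = 4,480,000×16.9
71,676,000 + 2,500,000·S = 75,712,000
S = (75,712,000 − 71,676,000) / 2,500,000 = 1.6144 g/kg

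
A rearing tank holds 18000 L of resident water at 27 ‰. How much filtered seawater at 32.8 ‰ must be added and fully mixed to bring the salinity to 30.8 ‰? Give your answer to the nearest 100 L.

34200 L

Salt balance: 18,000×27 + V×32.8 = (18,000+V)×30.8
486,000 + 32.8V = 554,400 + 30.8V
68,400 = 2V
V = 34,200 L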